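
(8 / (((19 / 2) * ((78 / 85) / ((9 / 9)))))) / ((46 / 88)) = 29920 / 17043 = 1.76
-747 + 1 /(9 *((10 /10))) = -6722 /9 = -746.89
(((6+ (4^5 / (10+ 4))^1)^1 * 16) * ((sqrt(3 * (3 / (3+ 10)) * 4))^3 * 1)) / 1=1914624 * sqrt(13) / 1183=5835.40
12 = 12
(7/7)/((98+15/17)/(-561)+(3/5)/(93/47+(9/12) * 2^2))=-413270/23039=-17.94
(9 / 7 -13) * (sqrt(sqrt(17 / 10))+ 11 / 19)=-41 * 10^(3 / 4) * 17^(1 / 4) / 35 -902 / 133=-20.16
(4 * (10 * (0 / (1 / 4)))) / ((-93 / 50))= 0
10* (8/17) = 80/17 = 4.71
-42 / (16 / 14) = -147 / 4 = -36.75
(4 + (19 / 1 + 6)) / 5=29 / 5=5.80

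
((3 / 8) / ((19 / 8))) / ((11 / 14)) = 42 / 209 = 0.20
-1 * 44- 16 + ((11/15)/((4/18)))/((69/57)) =-13173/230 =-57.27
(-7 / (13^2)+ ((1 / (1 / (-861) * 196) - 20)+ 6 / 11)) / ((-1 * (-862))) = -0.03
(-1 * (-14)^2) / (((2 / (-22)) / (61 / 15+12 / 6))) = 196196 / 15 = 13079.73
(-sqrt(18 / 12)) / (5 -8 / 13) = -13*sqrt(6) / 114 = -0.28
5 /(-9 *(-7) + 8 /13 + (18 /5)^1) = 325 /4369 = 0.07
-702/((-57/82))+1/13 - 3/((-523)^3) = 35687095857562/35334749749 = 1009.97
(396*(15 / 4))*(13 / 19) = 19305 / 19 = 1016.05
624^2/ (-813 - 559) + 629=118403/ 343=345.20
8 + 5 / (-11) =83 / 11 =7.55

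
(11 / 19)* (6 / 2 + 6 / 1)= 99 / 19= 5.21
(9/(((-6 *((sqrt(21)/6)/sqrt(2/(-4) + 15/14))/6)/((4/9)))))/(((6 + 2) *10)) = -sqrt(3)/35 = -0.05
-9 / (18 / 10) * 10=-50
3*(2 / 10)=0.60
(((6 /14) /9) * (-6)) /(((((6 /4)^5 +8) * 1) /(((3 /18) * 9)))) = -96 /3493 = -0.03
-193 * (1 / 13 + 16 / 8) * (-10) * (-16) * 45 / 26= -18759600 / 169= -111003.55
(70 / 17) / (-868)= -0.00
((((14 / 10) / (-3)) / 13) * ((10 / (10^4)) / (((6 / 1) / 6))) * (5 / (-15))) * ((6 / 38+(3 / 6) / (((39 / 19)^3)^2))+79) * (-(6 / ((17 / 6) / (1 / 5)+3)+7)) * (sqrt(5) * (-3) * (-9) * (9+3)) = -56091372780478273 * sqrt(5) / 24866766673222500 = -5.04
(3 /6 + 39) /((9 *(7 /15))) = 395 /42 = 9.40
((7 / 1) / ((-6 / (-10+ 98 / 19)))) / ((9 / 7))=2254 / 513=4.39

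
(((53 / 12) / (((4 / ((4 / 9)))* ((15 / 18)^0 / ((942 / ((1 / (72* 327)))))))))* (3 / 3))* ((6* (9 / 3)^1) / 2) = 97954812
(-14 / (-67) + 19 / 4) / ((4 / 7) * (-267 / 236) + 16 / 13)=7135401 / 840716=8.49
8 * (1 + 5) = 48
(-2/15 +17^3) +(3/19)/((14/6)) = 9801304/1995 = 4912.93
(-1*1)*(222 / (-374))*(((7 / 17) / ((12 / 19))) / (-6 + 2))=-4921 / 50864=-0.10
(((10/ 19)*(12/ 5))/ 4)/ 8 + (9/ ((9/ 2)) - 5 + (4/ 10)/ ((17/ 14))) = -16997/ 6460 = -2.63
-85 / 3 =-28.33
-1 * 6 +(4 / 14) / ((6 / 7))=-17 / 3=-5.67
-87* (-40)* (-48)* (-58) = 9688320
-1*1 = -1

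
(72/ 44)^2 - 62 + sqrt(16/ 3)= -7178/ 121 + 4 * sqrt(3)/ 3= -57.01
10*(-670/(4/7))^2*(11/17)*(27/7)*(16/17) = 9332631000/289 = 32292840.83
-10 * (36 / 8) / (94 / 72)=-1620 / 47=-34.47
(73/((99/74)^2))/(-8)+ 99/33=-41131/19602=-2.10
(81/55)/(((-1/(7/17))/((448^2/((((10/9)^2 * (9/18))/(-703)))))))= 3240033011712/23375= 138611037.93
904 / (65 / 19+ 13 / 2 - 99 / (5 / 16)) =-171760 / 58307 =-2.95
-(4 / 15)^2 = -16 / 225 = -0.07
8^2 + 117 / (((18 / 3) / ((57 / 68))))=10927 / 136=80.35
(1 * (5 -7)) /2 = -1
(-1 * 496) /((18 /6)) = -496 /3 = -165.33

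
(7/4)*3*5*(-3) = -315/4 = -78.75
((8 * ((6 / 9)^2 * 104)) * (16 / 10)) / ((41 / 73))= 1943552 / 1845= 1053.42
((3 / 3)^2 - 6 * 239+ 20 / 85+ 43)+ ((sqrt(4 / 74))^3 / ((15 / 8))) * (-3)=-23626 / 17 - 16 * sqrt(74) / 6845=-1389.78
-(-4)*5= 20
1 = 1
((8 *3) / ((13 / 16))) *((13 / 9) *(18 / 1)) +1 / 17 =768.06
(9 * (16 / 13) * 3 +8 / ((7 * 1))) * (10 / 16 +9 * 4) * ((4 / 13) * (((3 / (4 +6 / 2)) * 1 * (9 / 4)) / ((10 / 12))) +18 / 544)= 324543501 / 662480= 489.89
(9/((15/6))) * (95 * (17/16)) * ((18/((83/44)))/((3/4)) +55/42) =47400573/9296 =5099.03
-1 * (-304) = 304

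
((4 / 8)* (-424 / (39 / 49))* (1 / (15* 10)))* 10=-10388 / 585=-17.76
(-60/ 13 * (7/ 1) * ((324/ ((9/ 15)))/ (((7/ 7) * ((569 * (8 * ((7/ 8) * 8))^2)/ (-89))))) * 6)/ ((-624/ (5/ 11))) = -901125/ 236940704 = -0.00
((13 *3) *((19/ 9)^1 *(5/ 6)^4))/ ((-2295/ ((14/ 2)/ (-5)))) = 43225/ 1784592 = 0.02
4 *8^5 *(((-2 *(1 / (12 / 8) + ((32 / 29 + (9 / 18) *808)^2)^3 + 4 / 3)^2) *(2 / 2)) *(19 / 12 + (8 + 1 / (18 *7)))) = -1094772388003001698949411175206603419346539759945633759232 / 22290331341944549583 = -49114226756375199301588050000000000000.00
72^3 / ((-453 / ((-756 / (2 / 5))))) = 235146240 / 151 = 1557259.87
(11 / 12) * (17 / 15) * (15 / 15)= 187 / 180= 1.04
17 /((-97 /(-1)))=17 /97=0.18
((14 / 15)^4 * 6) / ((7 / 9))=10976 / 1875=5.85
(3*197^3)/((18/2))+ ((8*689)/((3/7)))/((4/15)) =7790063/3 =2596687.67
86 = 86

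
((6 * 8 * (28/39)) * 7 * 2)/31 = 6272/403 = 15.56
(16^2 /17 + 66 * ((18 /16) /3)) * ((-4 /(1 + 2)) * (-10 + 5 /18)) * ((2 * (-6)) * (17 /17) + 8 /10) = -2652860 /459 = -5779.65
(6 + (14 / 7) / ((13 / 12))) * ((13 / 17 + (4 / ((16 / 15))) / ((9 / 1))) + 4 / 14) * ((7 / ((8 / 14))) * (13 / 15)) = 2933 / 24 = 122.21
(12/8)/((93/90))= 1.45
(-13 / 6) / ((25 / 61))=-793 / 150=-5.29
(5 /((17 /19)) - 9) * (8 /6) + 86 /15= 302 /255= 1.18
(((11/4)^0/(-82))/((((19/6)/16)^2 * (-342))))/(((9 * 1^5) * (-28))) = -64/17716797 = -0.00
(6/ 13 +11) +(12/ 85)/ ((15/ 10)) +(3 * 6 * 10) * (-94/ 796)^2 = 615507694/ 43759105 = 14.07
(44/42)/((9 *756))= 11/71442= 0.00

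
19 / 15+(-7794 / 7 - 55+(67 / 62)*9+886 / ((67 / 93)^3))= 2373196730453 / 1957967130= 1212.07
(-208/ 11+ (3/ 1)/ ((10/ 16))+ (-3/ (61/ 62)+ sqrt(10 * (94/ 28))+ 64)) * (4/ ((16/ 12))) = 157.91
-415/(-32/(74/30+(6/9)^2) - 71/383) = 20821795/560821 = 37.13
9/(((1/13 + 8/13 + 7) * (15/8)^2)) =208/625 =0.33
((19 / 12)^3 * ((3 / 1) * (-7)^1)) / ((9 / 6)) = -48013 / 864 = -55.57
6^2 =36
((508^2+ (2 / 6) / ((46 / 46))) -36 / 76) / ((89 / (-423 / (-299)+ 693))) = 1018054184400 / 505609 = 2013520.69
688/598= 344/299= 1.15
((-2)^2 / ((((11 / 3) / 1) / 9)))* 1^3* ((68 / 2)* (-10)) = -36720 / 11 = -3338.18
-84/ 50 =-42/ 25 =-1.68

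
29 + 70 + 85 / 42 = 101.02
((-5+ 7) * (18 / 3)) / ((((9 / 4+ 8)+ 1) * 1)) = 16 / 15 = 1.07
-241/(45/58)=-13978/45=-310.62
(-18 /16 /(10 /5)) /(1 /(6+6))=-27 /4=-6.75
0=0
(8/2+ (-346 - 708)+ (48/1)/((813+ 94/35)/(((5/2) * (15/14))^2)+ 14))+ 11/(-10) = -18867001309/17956190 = -1050.72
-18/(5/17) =-306/5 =-61.20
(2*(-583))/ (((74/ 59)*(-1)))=34397/ 37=929.65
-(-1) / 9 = 1 / 9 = 0.11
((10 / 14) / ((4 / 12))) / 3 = 5 / 7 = 0.71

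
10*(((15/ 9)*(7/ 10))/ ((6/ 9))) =35/ 2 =17.50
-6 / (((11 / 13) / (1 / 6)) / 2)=-26 / 11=-2.36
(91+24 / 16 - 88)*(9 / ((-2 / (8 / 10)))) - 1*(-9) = -36 / 5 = -7.20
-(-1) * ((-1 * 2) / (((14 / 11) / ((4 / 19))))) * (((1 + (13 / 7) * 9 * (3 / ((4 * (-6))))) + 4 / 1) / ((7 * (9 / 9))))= -1793 / 13034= -0.14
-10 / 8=-5 / 4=-1.25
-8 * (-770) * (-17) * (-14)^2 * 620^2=-7889856128000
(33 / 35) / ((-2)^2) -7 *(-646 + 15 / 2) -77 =614983 / 140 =4392.74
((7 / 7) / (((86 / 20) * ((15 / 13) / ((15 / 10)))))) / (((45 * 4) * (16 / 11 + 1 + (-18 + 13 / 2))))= -0.00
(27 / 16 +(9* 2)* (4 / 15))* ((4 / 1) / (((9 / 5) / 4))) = 173 / 3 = 57.67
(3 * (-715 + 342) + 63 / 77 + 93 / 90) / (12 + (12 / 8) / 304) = -112072336 / 1204335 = -93.06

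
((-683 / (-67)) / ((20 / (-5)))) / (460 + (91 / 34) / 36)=-208998 / 37729777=-0.01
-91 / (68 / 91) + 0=-8281 / 68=-121.78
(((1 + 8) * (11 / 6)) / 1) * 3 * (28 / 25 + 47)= 119097 / 50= 2381.94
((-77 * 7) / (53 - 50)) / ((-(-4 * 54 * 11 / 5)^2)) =1225 / 1539648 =0.00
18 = 18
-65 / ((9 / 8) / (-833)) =433160 / 9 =48128.89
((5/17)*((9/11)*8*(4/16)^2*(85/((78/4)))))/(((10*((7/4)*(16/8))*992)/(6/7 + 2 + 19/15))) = 433/6950944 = 0.00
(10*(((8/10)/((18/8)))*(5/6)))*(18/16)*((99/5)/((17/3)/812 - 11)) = -160776/26779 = -6.00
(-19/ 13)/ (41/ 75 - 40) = 0.04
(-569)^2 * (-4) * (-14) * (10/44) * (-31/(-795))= 281024548/1749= 160677.27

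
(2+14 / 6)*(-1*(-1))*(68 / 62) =442 / 93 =4.75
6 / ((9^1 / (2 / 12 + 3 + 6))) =55 / 9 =6.11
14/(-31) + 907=28103/31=906.55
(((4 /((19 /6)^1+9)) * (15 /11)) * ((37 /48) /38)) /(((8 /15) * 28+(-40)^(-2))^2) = 3196800000 /78397369624673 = 0.00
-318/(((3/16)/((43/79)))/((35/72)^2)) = -2791775/12798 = -218.14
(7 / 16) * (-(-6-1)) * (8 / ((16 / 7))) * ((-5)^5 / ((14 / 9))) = -1378125 / 64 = -21533.20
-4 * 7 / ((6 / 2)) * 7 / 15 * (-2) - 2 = 6.71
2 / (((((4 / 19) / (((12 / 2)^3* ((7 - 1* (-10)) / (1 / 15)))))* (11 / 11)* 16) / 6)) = 392445 / 2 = 196222.50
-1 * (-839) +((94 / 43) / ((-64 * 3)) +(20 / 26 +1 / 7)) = 315507019 / 375648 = 839.90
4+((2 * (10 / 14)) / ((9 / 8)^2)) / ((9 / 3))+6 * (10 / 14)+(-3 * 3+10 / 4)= 7355 / 3402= 2.16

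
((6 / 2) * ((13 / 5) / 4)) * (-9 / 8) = -351 / 160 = -2.19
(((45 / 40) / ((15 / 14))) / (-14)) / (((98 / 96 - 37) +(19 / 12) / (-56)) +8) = 252 / 94105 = 0.00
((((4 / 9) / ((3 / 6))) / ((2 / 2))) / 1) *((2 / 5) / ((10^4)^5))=0.00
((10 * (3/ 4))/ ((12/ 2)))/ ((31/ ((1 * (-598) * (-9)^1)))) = 13455/ 62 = 217.02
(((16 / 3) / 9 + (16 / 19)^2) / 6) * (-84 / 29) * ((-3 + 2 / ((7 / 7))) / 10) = 88816 / 1413315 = 0.06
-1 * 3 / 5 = -0.60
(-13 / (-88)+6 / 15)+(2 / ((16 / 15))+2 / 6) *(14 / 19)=54547 / 25080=2.17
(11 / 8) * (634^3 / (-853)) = -350405143 / 853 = -410791.49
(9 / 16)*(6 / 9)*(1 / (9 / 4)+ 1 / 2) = 17 / 48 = 0.35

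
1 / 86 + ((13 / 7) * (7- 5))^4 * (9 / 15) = 117911813 / 1032430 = 114.21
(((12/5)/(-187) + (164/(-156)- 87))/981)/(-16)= 1605629/286177320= 0.01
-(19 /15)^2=-361 /225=-1.60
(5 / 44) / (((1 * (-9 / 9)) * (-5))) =1 / 44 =0.02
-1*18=-18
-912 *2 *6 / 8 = -1368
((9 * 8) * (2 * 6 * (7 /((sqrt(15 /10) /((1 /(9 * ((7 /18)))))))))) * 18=10368 * sqrt(6)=25396.31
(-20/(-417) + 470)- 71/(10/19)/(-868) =470.20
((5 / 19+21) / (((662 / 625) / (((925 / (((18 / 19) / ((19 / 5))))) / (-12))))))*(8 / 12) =-221884375 / 53622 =-4137.94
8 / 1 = 8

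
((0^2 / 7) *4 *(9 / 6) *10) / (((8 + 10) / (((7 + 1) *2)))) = 0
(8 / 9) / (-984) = -1 / 1107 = -0.00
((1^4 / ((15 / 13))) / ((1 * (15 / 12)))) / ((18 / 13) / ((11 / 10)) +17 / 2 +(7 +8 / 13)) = 14872 / 372675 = 0.04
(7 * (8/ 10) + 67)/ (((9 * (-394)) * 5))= -121/ 29550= -0.00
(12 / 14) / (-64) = -3 / 224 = -0.01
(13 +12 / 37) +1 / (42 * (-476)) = 9856019 / 739704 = 13.32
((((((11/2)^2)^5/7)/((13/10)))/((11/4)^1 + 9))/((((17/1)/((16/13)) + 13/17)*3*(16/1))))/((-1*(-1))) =440936218217/1302397824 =338.56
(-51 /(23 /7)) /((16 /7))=-2499 /368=-6.79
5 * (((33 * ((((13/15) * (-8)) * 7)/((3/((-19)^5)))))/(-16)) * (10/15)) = -2478575099/9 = -275397233.22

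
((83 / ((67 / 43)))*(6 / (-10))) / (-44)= 10707 / 14740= 0.73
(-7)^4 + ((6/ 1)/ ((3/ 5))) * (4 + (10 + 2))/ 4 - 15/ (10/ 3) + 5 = 4883/ 2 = 2441.50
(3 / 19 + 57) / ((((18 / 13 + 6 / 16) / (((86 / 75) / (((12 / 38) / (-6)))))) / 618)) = -666971968 / 1525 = -437358.67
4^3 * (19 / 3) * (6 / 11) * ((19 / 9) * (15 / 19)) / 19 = 640 / 33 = 19.39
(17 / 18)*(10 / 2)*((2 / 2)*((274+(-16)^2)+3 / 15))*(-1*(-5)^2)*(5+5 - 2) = -4506700 / 9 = -500744.44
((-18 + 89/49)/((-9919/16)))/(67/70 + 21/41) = 400160/22522997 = 0.02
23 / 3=7.67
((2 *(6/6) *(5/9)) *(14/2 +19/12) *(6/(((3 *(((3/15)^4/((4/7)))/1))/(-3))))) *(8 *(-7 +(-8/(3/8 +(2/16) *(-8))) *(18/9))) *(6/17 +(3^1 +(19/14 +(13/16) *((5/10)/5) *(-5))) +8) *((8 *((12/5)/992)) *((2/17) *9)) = -10858182750/14161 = -766766.67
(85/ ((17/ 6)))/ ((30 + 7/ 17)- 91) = -51/ 103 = -0.50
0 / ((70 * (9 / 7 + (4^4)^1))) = 0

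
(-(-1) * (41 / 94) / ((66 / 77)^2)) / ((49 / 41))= 1681 / 3384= 0.50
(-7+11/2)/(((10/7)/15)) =-63/4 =-15.75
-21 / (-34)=21 / 34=0.62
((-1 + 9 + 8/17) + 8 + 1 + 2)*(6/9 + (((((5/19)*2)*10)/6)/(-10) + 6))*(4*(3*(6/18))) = 512.38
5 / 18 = 0.28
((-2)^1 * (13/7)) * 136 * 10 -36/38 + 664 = -583654/133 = -4388.38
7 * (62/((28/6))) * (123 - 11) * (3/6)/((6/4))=3472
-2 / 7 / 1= -2 / 7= -0.29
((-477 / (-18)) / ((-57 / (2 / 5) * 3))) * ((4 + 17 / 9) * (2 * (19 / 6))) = -2809 / 1215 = -2.31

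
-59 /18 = -3.28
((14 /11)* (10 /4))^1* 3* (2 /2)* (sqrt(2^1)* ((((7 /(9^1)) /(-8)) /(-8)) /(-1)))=-245* sqrt(2) /2112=-0.16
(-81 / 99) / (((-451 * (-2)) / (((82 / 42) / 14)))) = -3 / 23716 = -0.00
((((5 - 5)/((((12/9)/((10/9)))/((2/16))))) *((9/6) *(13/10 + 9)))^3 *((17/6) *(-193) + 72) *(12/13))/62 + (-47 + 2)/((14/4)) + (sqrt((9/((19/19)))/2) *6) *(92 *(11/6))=-90/7 + 1518 *sqrt(2)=2133.92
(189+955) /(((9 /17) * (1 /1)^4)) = 19448 /9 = 2160.89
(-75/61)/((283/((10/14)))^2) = -1875/239386021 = -0.00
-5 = -5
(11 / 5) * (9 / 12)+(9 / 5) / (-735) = 8073 / 4900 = 1.65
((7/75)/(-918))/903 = -1/8881650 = -0.00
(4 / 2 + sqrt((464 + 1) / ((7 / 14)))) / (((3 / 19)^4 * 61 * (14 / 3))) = 130321 / 11529 + 130321 * sqrt(930) / 23058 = 183.66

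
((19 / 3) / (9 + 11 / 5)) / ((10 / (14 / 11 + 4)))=551 / 1848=0.30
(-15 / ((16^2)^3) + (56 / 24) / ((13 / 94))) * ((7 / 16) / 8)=77275852801 / 83751862272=0.92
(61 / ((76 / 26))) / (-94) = -793 / 3572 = -0.22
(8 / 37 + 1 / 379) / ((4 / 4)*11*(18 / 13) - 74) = -39897 / 10713572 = -0.00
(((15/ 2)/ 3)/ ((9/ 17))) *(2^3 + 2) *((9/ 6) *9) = 1275/ 2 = 637.50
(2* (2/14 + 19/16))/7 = 149/392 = 0.38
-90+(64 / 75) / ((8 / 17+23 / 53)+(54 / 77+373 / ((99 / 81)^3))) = -729160909282 / 8102160975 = -90.00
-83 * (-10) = 830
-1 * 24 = -24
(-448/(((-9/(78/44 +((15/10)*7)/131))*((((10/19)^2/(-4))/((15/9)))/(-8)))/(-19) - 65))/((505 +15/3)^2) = 1093928192/41281516016775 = 0.00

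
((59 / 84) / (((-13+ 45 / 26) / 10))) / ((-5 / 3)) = 767 / 2051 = 0.37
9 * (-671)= -6039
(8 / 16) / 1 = 1 / 2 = 0.50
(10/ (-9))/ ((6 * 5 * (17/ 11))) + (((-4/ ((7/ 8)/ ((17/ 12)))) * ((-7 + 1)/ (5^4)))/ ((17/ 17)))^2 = -176588219/ 8785546875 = -0.02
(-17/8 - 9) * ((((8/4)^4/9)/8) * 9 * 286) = -12727/2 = -6363.50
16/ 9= 1.78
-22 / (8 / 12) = -33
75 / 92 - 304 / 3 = -27743 / 276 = -100.52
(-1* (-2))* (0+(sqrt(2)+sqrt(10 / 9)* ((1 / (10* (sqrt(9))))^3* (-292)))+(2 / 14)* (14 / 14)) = -73* sqrt(10) / 10125+2 / 7+2* sqrt(2) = 3.09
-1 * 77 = -77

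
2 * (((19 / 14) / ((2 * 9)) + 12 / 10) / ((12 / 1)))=1607 / 7560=0.21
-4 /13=-0.31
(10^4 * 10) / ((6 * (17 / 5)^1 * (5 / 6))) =100000 / 17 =5882.35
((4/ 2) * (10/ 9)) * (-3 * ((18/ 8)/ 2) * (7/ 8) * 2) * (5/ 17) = -525/ 136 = -3.86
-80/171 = -0.47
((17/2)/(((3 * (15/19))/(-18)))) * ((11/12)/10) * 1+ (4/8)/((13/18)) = -40789/7800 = -5.23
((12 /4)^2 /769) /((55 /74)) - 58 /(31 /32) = -78478874 /1311145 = -59.86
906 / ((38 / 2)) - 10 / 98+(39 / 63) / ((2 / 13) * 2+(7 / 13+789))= 1364608873 / 28678524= 47.58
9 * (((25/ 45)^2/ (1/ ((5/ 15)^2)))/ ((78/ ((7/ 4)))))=175/ 25272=0.01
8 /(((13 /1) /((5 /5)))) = 8 /13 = 0.62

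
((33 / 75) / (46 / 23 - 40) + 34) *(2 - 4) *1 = -32289 / 475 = -67.98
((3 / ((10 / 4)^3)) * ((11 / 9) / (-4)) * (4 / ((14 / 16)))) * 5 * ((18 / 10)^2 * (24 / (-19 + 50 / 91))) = 5.65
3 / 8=0.38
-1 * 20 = -20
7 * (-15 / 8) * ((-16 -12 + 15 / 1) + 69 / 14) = 1695 / 16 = 105.94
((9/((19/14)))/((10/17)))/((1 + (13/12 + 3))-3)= 12852/2375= 5.41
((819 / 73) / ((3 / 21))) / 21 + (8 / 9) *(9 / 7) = 2495 / 511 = 4.88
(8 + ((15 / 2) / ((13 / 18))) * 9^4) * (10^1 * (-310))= -2746100900 / 13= -211238530.77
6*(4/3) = 8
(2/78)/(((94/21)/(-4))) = -14/611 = -0.02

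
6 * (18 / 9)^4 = 96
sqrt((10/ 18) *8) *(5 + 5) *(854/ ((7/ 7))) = 17080 *sqrt(10)/ 3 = 18003.90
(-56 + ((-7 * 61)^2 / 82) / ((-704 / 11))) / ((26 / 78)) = -1428651 / 5248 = -272.23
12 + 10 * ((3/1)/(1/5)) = 162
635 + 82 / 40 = 12741 / 20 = 637.05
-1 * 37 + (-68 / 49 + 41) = 128 / 49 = 2.61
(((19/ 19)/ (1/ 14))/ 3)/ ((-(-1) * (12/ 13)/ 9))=91/ 2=45.50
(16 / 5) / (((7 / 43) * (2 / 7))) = 344 / 5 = 68.80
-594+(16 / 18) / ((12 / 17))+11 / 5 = -79723 / 135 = -590.54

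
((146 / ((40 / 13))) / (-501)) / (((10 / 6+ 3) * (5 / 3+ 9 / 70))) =-219 / 19372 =-0.01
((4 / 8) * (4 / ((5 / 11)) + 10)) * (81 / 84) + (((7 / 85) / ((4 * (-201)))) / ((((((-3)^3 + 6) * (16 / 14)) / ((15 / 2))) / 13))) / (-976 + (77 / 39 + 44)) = 838812389971 / 92540378560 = 9.06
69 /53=1.30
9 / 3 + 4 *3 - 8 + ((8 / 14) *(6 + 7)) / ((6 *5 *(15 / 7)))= 1601 / 225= 7.12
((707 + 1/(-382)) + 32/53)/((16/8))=14326093/40492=353.80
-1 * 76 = -76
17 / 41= 0.41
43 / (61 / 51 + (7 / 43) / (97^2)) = 887259291 / 24680164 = 35.95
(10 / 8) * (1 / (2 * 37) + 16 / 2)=2965 / 296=10.02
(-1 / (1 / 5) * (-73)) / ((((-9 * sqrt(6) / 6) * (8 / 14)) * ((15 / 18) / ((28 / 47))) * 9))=-7154 * sqrt(6) / 1269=-13.81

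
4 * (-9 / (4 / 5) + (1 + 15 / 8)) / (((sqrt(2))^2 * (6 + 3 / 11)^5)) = -10790417 / 6256125396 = -0.00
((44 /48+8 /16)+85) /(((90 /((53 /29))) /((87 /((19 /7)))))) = 384727 /6840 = 56.25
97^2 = 9409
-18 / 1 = -18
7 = 7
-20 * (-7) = 140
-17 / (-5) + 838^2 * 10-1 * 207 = 35111182 / 5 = 7022236.40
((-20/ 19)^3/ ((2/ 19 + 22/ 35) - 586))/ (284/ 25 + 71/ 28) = 0.00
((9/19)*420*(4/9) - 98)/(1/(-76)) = 728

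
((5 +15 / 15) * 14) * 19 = 1596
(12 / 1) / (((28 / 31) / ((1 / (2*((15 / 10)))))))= 31 / 7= 4.43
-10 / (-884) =5 / 442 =0.01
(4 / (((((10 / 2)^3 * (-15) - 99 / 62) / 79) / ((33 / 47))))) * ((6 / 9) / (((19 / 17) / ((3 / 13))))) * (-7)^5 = 123151746256 / 450231847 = 273.53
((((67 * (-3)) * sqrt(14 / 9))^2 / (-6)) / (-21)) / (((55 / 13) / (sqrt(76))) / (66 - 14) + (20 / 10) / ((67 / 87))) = 605842011608704 / 3154431688053 - 1498437357560 * sqrt(19) / 9463295064159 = 191.37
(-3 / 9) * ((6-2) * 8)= -32 / 3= -10.67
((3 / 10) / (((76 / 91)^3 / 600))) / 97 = 33910695 / 10645168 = 3.19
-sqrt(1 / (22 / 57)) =-sqrt(1254) / 22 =-1.61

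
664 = 664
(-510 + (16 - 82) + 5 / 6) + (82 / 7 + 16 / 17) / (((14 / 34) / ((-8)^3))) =-4795531 / 294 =-16311.33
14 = 14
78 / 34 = 39 / 17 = 2.29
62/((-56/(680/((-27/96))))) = 168640/63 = 2676.83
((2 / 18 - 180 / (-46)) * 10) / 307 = 8330 / 63549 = 0.13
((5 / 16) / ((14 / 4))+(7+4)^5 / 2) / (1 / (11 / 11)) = 80525.59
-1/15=-0.07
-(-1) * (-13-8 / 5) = -73 / 5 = -14.60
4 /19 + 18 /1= 346 /19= 18.21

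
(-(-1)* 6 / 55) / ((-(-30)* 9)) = 1 / 2475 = 0.00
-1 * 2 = -2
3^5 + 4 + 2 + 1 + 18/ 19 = 250.95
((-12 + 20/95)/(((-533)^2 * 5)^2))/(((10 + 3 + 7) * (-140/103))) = 0.00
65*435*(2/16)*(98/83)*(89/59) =123307275/19588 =6295.04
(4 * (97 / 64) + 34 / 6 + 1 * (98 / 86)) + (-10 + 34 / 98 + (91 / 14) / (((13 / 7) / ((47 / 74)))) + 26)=117644297 / 3742032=31.44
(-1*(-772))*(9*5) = 34740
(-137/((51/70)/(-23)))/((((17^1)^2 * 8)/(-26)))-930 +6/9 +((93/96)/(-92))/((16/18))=-113163207783/115710976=-977.98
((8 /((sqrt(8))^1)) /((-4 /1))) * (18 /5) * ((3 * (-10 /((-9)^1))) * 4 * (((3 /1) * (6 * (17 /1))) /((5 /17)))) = -124848 * sqrt(2) /5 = -35312.35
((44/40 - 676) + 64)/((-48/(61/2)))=372649/960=388.18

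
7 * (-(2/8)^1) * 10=-35/2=-17.50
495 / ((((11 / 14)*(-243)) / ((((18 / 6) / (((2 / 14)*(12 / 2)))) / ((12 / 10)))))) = -1225 / 162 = -7.56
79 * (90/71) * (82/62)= 291510/2201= 132.44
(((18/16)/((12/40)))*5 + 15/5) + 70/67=6109/268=22.79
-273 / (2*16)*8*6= -409.50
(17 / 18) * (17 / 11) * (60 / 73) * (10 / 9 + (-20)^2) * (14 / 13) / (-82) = -73030300 / 11555973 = -6.32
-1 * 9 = -9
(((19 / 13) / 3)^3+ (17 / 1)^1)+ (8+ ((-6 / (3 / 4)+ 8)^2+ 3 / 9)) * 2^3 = 4969882 / 59319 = 83.78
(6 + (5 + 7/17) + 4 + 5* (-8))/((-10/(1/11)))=19/85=0.22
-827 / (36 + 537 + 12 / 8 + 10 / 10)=-1654 / 1151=-1.44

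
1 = 1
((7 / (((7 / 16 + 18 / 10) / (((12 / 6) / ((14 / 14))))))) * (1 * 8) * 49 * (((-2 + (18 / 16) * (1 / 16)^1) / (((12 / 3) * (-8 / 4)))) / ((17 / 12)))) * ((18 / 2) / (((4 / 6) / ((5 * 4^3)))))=5489920800 / 3043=1804114.62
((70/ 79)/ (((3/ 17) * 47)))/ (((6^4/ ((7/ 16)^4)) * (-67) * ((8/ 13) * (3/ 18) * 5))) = -3714347/ 42258558615552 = -0.00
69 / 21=23 / 7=3.29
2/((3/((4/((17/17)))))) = 8/3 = 2.67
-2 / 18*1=-1 / 9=-0.11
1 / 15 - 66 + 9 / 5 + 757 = 692.87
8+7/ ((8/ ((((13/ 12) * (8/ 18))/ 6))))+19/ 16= 5999/ 648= 9.26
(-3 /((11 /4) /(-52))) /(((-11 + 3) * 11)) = -78 /121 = -0.64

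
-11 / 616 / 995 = -1 / 55720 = -0.00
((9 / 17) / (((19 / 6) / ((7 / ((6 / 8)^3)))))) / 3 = 896 / 969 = 0.92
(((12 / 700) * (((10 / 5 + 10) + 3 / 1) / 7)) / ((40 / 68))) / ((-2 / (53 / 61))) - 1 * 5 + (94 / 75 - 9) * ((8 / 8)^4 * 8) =-12015863 / 179340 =-67.00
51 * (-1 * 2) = -102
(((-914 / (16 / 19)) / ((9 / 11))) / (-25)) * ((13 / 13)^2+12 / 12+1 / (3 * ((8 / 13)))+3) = 12703229 / 43200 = 294.06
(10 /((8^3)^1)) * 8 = 5 /32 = 0.16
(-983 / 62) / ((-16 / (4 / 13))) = 0.30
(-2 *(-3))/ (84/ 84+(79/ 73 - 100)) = -219/ 3574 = -0.06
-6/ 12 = -1/ 2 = -0.50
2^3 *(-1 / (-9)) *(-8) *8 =-56.89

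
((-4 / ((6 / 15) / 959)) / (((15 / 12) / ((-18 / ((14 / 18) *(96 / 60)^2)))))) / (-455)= -55485 / 364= -152.43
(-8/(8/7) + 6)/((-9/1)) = 1/9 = 0.11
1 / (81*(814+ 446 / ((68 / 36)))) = 17 / 1446012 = 0.00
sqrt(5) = 2.24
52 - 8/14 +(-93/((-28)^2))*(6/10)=201321/3920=51.36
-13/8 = -1.62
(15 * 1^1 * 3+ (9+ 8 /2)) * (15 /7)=870 /7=124.29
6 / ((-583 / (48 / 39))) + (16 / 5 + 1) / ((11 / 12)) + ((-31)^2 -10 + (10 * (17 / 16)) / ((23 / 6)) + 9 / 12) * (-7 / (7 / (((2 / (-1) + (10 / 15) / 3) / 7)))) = 4520680244 / 18303285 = 246.99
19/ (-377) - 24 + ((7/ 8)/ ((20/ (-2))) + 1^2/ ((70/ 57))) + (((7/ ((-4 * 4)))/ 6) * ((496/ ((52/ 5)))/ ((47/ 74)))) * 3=-30340039/ 763280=-39.75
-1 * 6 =-6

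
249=249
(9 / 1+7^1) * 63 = 1008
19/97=0.20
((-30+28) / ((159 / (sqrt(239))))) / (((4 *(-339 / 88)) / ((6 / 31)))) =88 *sqrt(239) / 556977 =0.00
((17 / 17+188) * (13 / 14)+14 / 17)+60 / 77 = 463655 / 2618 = 177.10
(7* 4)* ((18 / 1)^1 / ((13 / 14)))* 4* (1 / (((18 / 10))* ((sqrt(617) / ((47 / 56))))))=13160* sqrt(617) / 8021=40.75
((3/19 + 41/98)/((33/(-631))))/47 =-677063/2887962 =-0.23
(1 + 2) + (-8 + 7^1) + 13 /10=3.30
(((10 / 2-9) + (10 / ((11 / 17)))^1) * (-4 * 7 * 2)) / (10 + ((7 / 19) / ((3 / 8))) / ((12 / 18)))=-67032 / 1199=-55.91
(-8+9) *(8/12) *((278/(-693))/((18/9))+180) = 249202/2079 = 119.87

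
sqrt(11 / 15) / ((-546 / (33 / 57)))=-11 * sqrt(165) / 155610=-0.00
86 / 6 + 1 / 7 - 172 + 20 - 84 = -4652 / 21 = -221.52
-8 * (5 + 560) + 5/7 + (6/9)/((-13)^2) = -16038931/3549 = -4519.28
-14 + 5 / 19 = -261 / 19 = -13.74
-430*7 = -3010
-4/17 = -0.24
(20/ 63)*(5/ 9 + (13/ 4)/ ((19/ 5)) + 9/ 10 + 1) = 1.05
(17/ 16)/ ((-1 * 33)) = -17/ 528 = -0.03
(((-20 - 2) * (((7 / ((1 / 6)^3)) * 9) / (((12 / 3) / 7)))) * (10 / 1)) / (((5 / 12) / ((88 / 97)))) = -1106493696 / 97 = -11407151.51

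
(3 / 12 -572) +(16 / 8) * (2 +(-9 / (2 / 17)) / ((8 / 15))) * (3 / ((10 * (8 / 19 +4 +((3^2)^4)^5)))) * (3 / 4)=-571.75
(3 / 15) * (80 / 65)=16 / 65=0.25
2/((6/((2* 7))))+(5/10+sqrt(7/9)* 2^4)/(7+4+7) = 8* sqrt(7)/27+169/36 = 5.48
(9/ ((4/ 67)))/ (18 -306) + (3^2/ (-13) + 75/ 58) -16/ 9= -738499/ 434304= -1.70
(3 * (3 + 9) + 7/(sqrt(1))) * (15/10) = 129/2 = 64.50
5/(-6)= -5/6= -0.83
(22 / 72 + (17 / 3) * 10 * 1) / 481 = 2051 / 17316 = 0.12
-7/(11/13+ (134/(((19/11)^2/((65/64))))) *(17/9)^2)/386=-6082128/54868873433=-0.00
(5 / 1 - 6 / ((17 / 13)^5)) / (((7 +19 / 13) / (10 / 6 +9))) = 1013277616 / 234276405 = 4.33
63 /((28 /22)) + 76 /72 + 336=3479 /9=386.56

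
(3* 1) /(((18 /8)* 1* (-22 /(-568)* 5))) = 1136 /165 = 6.88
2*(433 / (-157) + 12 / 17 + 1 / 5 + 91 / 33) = 797534 / 440385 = 1.81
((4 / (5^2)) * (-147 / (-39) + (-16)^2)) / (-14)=-6754 / 2275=-2.97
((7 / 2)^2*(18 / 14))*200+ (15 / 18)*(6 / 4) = 12605 / 4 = 3151.25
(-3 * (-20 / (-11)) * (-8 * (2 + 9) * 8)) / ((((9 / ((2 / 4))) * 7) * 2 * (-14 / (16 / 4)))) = -640 / 147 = -4.35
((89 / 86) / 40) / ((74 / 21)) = 1869 / 254560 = 0.01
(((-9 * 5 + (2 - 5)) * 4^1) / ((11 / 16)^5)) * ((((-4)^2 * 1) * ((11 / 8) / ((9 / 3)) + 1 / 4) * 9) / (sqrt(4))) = -10267656192 / 161051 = -63754.07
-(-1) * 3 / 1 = 3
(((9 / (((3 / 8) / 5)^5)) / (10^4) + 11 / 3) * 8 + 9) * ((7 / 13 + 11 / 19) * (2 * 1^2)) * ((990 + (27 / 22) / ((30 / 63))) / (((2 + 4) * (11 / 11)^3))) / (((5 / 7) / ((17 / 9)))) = 57988017059 / 19305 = 3003782.29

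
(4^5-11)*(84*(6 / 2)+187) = 444707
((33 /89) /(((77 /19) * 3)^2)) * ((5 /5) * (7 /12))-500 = -123353639 /246708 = -500.00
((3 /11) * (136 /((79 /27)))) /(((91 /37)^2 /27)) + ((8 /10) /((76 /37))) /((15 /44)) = 591953177092 /10254569325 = 57.73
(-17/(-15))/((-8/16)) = -34/15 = -2.27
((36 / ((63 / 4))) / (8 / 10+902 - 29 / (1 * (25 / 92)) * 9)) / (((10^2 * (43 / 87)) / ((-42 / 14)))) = 522 / 217021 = 0.00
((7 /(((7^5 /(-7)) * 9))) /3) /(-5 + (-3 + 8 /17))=17 /1185408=0.00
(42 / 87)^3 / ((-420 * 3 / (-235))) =4606 / 219501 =0.02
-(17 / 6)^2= -289 / 36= -8.03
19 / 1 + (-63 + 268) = 224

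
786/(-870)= -131/145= -0.90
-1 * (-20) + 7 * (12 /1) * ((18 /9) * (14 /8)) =314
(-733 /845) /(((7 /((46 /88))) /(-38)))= 320321 /130130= 2.46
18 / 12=1.50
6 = 6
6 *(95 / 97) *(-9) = -52.89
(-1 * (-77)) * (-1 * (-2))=154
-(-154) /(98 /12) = 132 /7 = 18.86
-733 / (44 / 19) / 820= -13927 / 36080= -0.39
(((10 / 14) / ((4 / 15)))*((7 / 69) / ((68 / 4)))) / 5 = 5 / 1564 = 0.00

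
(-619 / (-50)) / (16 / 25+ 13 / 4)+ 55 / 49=82057 / 19061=4.30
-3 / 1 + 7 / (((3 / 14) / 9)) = 291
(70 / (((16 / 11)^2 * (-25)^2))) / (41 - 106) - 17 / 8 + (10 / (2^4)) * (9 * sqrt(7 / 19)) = -2210847 / 1040000 + 45 * sqrt(133) / 152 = 1.29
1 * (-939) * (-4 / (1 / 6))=22536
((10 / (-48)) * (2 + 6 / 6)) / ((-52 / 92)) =1.11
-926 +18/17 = -15724/17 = -924.94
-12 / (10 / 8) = -48 / 5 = -9.60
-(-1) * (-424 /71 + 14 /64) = -13071 /2272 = -5.75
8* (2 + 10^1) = 96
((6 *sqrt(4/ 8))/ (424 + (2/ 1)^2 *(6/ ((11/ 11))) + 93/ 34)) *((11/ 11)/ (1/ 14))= 1428 *sqrt(2)/ 15325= 0.13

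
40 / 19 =2.11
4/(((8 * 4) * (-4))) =-1/32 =-0.03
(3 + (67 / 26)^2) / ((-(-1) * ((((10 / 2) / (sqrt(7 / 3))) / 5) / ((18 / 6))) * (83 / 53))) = 345401 * sqrt(21) / 56108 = 28.21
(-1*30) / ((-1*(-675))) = -2 / 45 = -0.04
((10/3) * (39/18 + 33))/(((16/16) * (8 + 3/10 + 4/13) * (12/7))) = 480025/60426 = 7.94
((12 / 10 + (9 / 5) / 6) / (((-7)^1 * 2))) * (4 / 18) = -1 / 42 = -0.02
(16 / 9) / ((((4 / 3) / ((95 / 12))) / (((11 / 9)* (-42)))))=-14630 / 27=-541.85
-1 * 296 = -296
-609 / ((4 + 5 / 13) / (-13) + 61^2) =-102921 / 628792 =-0.16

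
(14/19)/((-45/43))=-0.70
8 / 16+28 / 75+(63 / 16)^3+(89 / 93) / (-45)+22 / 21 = 37765372949 / 599961600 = 62.95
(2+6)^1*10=80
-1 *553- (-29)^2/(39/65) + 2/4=-11725/6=-1954.17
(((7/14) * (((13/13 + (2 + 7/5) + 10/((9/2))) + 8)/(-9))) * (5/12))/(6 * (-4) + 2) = 329/21384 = 0.02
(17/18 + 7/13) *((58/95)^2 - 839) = -2626308017/2111850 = -1243.61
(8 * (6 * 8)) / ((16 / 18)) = 432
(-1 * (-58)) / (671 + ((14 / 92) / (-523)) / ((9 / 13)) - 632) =12558276 / 8444267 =1.49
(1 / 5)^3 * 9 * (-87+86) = -0.07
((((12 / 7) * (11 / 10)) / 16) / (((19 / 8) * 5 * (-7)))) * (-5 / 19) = 0.00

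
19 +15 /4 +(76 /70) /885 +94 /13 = 48292001 /1610700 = 29.98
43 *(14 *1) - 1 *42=560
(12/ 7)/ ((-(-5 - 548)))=0.00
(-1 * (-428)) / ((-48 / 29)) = -3103 / 12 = -258.58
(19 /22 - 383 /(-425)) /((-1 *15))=-16501 /140250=-0.12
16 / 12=4 / 3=1.33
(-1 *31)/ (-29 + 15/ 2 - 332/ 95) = 5890/ 4749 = 1.24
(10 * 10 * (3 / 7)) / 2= 150 / 7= 21.43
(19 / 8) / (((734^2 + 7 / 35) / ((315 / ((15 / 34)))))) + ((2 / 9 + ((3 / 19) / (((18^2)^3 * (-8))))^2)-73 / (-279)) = 13419664305669074410968179 / 27554732385915223558324224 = 0.49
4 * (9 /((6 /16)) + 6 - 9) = 84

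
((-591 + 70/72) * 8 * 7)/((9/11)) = -3271114/81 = -40384.12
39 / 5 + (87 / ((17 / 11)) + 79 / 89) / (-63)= 6.89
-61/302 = -0.20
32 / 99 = 0.32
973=973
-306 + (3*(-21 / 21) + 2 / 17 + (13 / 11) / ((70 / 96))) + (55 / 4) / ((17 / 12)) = -1947502 / 6545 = -297.56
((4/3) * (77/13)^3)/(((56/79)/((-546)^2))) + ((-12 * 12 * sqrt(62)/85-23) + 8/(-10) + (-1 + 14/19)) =143903737212/1235-144 * sqrt(62)/85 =116521231.37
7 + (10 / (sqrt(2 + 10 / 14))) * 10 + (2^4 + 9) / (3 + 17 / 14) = 763 / 59 + 100 * sqrt(133) / 19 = 73.63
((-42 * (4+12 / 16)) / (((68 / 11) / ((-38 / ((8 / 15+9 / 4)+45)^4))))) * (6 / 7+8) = 2393083440000 / 1148575883364257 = 0.00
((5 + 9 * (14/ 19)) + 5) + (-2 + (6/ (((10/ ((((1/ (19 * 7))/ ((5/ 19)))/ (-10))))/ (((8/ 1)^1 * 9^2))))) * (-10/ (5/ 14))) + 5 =120497/ 2375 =50.74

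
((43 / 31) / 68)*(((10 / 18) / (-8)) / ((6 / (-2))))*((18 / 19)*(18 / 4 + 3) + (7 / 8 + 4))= 130505 / 23069952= 0.01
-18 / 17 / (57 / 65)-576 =-577.21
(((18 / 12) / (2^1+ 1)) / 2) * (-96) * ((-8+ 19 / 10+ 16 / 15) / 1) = 604 / 5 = 120.80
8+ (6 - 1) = 13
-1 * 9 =-9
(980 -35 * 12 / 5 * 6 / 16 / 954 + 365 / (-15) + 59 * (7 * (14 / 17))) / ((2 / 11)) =154106293 / 21624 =7126.63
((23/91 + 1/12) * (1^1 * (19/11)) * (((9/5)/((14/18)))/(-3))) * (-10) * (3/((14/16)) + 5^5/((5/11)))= 3021686793/98098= 30802.74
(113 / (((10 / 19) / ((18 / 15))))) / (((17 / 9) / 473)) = 27419337 / 425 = 64516.09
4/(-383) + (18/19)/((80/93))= 317531/291080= 1.09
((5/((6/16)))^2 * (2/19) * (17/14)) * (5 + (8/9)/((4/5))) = 1496000/10773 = 138.87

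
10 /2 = 5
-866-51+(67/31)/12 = -341057/372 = -916.82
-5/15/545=-1/1635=-0.00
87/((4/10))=435/2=217.50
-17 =-17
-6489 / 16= -405.56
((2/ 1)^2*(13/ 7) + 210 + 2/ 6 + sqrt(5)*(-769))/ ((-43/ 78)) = 2724.15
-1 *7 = -7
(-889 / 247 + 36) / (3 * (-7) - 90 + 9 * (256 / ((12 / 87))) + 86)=8003 / 4119713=0.00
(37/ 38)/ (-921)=-37/ 34998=-0.00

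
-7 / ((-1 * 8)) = 7 / 8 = 0.88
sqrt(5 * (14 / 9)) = 2.79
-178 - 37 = -215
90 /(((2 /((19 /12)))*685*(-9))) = -19 /1644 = -0.01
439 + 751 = 1190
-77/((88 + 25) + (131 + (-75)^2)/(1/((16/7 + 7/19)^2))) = -1362053/719248261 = -0.00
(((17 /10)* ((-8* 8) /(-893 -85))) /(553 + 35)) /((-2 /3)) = -34 /119805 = -0.00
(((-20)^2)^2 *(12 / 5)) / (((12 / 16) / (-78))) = -39936000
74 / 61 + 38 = 2392 / 61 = 39.21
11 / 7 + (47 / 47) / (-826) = 1297 / 826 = 1.57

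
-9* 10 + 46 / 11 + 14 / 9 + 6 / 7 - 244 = -226892 / 693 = -327.41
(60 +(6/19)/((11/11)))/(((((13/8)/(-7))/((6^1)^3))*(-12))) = 4676.79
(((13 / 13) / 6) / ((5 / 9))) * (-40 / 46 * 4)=-1.04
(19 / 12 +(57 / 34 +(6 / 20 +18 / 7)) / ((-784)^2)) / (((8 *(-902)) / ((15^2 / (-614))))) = 13028847285 / 162036922707968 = 0.00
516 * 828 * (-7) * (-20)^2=-1196294400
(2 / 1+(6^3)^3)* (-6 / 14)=-30233094 / 7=-4319013.43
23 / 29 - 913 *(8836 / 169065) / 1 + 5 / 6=-451953079 / 9805770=-46.09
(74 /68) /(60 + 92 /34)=37 /2132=0.02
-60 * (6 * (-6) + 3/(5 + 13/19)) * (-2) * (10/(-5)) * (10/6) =127700/9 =14188.89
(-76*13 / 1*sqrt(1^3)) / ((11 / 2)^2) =-3952 / 121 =-32.66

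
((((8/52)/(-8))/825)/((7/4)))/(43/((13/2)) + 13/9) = -3/1815275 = -0.00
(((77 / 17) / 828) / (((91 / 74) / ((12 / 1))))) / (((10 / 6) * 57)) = 814 / 1448655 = 0.00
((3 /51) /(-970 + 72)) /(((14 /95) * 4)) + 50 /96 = 667745 /1282344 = 0.52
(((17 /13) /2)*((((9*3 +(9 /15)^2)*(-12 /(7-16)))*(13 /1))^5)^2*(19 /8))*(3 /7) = 255647969956431955492980507821231327674368 /667572021484375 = 382951893921479420232867900.00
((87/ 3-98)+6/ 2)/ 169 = -66/ 169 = -0.39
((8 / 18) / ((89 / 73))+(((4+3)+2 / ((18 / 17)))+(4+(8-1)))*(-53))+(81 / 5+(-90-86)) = -4860254 / 4005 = -1213.55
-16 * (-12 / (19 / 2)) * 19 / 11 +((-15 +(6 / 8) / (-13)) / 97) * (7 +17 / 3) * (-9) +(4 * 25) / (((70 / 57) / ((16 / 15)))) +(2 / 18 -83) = 98877007 / 1747746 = 56.57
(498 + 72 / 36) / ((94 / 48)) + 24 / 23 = 256.36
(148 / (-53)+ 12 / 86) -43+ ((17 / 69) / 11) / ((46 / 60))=-605038787 / 13261501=-45.62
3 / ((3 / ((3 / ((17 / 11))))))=33 / 17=1.94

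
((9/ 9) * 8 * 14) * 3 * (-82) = -27552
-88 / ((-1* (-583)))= -8 / 53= -0.15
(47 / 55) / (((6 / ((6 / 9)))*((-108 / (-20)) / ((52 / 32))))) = 611 / 21384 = 0.03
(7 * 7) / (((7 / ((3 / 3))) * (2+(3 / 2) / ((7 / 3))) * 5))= 98 / 185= 0.53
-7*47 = -329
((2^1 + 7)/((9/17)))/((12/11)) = 187/12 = 15.58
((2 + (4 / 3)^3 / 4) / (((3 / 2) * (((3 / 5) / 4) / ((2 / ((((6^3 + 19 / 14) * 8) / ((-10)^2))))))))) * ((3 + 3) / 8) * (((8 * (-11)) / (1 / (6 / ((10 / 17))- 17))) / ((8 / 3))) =1078000 / 4833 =223.05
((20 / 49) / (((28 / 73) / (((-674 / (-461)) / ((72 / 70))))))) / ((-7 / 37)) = -22755925 / 2846214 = -8.00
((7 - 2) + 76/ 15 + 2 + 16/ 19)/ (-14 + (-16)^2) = 3679/ 68970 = 0.05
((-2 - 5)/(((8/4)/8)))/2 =-14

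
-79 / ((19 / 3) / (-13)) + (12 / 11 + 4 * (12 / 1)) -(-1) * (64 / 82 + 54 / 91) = 165798715 / 779779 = 212.62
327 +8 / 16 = 655 / 2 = 327.50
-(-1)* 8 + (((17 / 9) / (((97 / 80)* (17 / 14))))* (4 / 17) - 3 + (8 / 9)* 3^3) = 434869 / 14841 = 29.30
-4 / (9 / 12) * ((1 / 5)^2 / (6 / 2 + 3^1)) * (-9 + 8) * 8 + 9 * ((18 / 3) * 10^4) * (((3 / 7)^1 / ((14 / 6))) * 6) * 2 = 13122003136 / 11025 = 1190204.37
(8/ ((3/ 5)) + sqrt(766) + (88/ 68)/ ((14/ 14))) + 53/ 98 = 75811/ 4998 + sqrt(766) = 42.84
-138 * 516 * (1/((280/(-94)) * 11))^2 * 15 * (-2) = 58986927/29645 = 1989.78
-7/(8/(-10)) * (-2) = -35/2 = -17.50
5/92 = 0.05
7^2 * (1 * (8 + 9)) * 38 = 31654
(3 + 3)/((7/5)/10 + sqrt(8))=-2100/19951 + 30000 * sqrt(2)/19951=2.02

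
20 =20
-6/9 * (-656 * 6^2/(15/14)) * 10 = 146944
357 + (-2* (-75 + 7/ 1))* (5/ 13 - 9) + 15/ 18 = -63481/ 78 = -813.86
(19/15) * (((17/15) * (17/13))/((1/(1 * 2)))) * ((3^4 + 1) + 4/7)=6347596/20475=310.02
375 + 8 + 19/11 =4232/11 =384.73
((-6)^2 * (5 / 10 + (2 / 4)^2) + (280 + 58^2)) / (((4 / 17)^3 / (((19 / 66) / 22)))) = 342676837 / 92928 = 3687.55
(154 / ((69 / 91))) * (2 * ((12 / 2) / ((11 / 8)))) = 40768 / 23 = 1772.52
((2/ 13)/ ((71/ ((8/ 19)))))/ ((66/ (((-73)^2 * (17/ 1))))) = 724744/ 578721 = 1.25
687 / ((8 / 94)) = 32289 / 4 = 8072.25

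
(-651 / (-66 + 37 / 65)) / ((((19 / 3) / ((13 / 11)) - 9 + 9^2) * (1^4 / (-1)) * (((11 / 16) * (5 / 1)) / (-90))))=3.37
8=8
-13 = -13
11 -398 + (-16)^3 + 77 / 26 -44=-117625 / 26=-4524.04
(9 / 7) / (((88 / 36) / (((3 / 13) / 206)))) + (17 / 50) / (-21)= -482561 / 30930900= -0.02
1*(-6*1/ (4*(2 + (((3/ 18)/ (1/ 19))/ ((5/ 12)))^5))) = -3125/ 52827612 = -0.00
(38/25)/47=38/1175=0.03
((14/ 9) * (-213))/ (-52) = 497/ 78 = 6.37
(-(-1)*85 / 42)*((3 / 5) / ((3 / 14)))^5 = 348.31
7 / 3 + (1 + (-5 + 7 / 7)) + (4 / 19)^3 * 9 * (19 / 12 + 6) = -0.03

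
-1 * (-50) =50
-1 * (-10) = 10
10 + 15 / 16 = 175 / 16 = 10.94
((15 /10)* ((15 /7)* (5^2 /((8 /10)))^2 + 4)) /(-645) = -5461 /1120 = -4.88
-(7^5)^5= -1341068619663964900807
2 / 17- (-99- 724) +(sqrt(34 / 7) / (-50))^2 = 122439039 / 148750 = 823.12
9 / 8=1.12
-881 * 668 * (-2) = 1177016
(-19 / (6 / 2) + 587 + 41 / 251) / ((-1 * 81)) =-7.17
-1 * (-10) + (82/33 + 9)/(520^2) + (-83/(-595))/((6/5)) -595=-621065085299/1061860800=-584.88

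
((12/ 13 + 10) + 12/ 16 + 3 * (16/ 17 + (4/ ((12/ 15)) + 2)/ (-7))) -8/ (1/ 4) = -18125/ 884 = -20.50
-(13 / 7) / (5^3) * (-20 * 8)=416 / 175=2.38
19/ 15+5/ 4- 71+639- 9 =33691/ 60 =561.52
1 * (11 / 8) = 11 / 8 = 1.38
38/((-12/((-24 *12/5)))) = 912/5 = 182.40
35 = 35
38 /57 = 2 /3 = 0.67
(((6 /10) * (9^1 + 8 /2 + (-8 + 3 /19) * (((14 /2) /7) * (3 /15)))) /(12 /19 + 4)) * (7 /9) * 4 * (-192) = -243264 /275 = -884.60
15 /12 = 1.25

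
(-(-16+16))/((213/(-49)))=0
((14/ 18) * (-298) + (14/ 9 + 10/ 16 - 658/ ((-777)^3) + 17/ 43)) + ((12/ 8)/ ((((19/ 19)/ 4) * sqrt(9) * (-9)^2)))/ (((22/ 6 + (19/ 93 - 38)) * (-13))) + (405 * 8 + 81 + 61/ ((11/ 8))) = 16407215658250985389/ 5231622792371976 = 3136.16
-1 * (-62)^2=-3844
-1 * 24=-24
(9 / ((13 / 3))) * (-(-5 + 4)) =27 / 13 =2.08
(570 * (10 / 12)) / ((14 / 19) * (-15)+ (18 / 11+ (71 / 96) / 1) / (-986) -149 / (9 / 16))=-5638184640 / 3275416481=-1.72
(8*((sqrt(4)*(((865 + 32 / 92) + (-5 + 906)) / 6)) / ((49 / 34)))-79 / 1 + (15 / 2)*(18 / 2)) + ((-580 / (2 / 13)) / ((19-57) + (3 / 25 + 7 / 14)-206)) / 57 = 5092334096791 / 1563448782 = 3257.12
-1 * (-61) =61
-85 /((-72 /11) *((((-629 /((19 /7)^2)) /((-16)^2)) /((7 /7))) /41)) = -26049760 /16317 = -1596.48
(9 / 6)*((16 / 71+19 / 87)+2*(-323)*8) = -31919995 / 4118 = -7751.33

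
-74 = -74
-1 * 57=-57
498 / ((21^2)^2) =166 / 64827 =0.00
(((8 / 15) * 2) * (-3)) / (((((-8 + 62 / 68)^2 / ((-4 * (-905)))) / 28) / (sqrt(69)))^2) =-3031432769457684480 / 3373402561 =-898627636.23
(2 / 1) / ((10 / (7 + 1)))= 8 / 5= 1.60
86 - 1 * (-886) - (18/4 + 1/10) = 967.40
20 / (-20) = -1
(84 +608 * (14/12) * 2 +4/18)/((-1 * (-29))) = 13526/261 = 51.82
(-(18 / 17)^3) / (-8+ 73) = -5832 / 319345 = -0.02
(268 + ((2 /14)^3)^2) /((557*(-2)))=-31529933 /131060986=-0.24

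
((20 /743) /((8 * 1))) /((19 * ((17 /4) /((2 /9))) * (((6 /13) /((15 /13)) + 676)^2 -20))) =125 /6175925883756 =0.00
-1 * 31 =-31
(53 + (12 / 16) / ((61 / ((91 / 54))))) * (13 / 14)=3027271 / 61488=49.23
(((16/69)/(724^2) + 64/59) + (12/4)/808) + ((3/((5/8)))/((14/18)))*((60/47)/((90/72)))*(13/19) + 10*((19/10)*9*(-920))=-529856350806139895053/3368132097675240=-157314.60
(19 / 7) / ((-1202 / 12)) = -114 / 4207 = -0.03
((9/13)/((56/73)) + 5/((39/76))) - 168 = -343661/2184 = -157.35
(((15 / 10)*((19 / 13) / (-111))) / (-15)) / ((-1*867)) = -19 / 12510810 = -0.00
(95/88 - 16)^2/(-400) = -1723969/3097600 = -0.56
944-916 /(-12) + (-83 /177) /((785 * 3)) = 425310562 /416835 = 1020.33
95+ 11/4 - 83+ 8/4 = 67/4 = 16.75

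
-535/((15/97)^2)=-22372.51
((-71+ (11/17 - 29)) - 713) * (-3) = 41430/17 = 2437.06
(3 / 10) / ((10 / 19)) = 57 / 100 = 0.57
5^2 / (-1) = -25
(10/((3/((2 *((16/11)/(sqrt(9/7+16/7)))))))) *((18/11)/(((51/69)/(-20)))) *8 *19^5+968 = 968 -3499025018880 *sqrt(7)/2057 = -4500509499.26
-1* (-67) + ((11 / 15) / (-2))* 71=1229 / 30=40.97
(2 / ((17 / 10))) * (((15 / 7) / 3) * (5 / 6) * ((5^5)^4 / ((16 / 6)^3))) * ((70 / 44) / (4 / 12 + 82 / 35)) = 56326389312744140625 / 26904064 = 2093601521046.94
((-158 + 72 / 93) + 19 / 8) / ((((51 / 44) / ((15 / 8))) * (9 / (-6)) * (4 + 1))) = 8283 / 248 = 33.40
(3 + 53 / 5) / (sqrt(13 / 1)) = 3.77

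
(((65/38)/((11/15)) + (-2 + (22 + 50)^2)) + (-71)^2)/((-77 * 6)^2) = 4274189/89219592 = 0.05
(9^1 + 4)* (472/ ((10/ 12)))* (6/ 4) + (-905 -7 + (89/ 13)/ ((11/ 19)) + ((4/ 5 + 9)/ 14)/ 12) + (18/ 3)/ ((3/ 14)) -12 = 174357329/ 17160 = 10160.68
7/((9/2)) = 14/9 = 1.56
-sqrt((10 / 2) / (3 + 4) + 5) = -2 * sqrt(70) / 7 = -2.39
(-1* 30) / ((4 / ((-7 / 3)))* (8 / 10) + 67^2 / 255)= -2142 / 1159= -1.85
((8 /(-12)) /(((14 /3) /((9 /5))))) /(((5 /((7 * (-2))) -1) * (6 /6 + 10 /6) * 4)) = 27 /1520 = 0.02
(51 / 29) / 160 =51 / 4640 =0.01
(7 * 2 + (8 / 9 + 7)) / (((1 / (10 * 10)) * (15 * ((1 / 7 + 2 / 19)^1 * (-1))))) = -524020 / 891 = -588.13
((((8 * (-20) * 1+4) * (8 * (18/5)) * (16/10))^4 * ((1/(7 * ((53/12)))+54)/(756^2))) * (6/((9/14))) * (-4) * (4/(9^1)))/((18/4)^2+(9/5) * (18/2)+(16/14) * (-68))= 16996704578779912077312/167442734375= 101507567003.26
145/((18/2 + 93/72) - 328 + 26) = -0.50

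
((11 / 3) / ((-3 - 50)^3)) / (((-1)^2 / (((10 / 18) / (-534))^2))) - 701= -7231600305285791 / 10316120264316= -701.00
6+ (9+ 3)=18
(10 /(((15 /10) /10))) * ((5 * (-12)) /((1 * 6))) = -2000 /3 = -666.67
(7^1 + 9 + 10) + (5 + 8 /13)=411 /13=31.62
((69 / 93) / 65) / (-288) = -23 / 580320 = -0.00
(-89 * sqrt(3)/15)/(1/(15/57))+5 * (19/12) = 95/12 - 89 * sqrt(3)/57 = 5.21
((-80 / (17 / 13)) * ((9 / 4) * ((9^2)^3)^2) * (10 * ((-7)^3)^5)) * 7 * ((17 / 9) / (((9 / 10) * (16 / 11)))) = 18641561781457030565184910875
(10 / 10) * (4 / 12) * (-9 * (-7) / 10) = 2.10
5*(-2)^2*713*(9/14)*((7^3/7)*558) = 250648020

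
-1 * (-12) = 12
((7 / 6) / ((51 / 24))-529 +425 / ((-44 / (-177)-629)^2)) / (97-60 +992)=-333793965176396 / 649965089780559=-0.51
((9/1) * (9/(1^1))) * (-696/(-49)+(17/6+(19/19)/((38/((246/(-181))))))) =464124303/337022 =1377.13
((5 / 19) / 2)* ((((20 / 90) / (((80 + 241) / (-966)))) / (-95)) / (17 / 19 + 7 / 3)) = 7 / 24396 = 0.00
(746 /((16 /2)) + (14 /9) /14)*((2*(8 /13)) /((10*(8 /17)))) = 57137 /2340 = 24.42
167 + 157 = 324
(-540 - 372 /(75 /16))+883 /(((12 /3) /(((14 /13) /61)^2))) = -619.29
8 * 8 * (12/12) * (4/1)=256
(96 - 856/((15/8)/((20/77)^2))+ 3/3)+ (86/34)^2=373185374/5140443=72.60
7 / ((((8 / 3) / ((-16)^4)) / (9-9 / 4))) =1161216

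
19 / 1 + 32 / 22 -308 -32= -319.55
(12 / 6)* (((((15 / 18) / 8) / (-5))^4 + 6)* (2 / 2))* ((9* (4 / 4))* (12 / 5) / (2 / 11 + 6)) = 350355467 / 8355840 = 41.93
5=5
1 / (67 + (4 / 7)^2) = 49 / 3299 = 0.01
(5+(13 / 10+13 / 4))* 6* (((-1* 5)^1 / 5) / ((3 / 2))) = -191 / 5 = -38.20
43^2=1849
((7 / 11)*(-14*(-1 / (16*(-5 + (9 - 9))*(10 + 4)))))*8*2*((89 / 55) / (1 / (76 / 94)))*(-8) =189392 / 142175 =1.33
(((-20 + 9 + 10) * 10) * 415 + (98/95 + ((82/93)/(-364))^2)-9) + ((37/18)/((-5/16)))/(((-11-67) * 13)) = -339495515202839/81649500660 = -4157.96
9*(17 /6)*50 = 1275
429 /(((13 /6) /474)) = 93852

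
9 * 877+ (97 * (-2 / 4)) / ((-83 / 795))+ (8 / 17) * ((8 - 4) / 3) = 8358.18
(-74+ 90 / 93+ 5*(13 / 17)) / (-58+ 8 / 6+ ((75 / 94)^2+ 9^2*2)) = -0.65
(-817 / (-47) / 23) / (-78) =-817 / 84318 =-0.01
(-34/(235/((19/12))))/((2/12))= -323/235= -1.37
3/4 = 0.75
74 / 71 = 1.04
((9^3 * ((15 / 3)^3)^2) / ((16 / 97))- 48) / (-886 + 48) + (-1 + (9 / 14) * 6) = -7733960839 / 93856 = -82402.41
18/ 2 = 9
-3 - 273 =-276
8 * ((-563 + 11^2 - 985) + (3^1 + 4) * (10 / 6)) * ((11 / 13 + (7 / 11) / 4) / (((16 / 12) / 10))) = -1109750 / 13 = -85365.38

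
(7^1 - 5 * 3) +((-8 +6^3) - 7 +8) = 201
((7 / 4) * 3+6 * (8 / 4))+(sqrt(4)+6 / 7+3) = 23.11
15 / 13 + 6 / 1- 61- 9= -817 / 13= -62.85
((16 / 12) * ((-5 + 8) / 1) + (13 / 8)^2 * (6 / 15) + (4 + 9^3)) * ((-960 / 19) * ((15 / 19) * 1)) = -10628010 / 361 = -29440.47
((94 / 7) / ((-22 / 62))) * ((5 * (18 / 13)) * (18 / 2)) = -2360340 / 1001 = -2357.98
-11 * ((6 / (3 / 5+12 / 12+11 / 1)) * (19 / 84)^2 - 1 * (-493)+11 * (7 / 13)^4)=-11497307615167 / 2116027368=-5433.44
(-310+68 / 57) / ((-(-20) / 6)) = -8801 / 95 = -92.64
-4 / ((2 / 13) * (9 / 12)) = -104 / 3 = -34.67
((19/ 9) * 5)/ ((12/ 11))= 1045/ 108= 9.68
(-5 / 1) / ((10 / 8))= -4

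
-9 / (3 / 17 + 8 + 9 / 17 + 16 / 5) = -765 / 1012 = -0.76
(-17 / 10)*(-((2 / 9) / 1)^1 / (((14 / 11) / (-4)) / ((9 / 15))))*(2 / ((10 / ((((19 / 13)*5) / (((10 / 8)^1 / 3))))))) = -28424 / 11375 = -2.50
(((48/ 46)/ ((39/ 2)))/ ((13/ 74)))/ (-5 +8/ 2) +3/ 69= -1015/ 3887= -0.26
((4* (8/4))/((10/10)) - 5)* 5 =15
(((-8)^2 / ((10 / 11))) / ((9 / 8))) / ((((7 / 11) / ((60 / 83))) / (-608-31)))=-26391552 / 581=-45424.36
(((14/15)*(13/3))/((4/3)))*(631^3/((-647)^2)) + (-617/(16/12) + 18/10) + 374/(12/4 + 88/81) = 12063913627379/8313574740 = 1451.11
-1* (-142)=142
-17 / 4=-4.25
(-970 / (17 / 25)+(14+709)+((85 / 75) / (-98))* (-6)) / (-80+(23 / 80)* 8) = 5859332 / 647241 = 9.05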